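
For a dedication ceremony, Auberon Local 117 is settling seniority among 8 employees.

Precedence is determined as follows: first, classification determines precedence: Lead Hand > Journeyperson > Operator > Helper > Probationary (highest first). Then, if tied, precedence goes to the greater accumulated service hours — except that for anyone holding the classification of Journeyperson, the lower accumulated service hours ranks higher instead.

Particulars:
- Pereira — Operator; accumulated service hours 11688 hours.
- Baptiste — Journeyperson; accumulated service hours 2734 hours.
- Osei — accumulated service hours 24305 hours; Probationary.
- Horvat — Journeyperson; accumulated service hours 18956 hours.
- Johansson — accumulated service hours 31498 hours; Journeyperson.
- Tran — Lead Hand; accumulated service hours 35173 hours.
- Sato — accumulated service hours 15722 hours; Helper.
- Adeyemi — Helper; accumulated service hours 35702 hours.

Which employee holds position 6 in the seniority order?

By classification: Tran (Lead Hand); then Baptiste, Horvat and Johansson (Journeyperson); then Pereira (Operator); then Adeyemi and Sato (Helper); then Osei (Probationary).
Among Baptiste, Horvat and Johansson, by accumulated service hours (lower first) (reversed rule for this group): Baptiste (2734 hours) before Horvat (18956 hours) before Johansson (31498 hours).
Among Adeyemi and Sato, by accumulated service hours (higher first): Adeyemi (35702 hours) before Sato (15722 hours).
Order: Tran, Baptiste, Horvat, Johansson, Pereira, Adeyemi, Sato, Osei.

Adeyemi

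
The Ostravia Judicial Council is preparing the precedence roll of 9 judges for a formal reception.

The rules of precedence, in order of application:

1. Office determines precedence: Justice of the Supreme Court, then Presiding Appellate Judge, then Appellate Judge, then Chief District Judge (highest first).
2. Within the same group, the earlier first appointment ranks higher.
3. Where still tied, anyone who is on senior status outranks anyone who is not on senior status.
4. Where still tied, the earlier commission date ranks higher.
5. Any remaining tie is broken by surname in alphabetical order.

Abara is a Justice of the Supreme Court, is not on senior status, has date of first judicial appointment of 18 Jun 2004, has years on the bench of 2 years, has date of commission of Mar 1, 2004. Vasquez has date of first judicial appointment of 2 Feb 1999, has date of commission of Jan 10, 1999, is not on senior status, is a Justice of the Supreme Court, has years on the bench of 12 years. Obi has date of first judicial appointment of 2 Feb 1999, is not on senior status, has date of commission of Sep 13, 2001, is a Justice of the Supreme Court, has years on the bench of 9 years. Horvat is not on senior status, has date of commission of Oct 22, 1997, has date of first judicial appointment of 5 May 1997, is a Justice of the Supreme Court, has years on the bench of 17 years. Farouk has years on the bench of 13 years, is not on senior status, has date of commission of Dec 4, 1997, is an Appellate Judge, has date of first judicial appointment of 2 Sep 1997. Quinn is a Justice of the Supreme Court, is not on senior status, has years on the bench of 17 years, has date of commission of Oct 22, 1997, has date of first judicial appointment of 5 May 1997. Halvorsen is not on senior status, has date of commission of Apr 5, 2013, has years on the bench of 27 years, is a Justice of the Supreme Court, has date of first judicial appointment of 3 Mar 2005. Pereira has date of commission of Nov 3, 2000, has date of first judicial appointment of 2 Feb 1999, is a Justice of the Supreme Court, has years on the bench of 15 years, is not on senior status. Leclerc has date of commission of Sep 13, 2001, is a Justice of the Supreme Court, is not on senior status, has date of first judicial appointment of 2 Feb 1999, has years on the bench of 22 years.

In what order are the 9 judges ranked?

By office: Horvat, Quinn, Vasquez, Pereira, Leclerc, Obi, Abara and Halvorsen (Justice of the Supreme Court); then Farouk (Appellate Judge).
Among Horvat, Quinn, Vasquez, Pereira, Leclerc, Obi, Abara and Halvorsen, by date of first judicial appointment (earlier first): Horvat and Quinn (5 May 1997) before Vasquez, Pereira, Leclerc and Obi (2 Feb 1999) before Abara (18 Jun 2004) before Halvorsen (3 Mar 2005).
Horvat and Quinn are each not on senior status, so the next rule applies.
Horvat and Quinn both have date of commission Oct 22, 1997, so the next rule applies.
Among Horvat and Quinn, alphabetically by surname: Horvat before Quinn.
Vasquez, Pereira, Leclerc and Obi are each not on senior status, so the next rule applies.
Among Vasquez, Pereira, Leclerc and Obi, by date of commission (earlier first): Vasquez (Jan 10, 1999) before Pereira (Nov 3, 2000) before Leclerc and Obi (Sep 13, 2001).
Among Leclerc and Obi, alphabetically by surname: Leclerc before Obi.
Full order: Horvat, Quinn, Vasquez, Pereira, Leclerc, Obi, Abara, Halvorsen, Farouk.

Horvat, Quinn, Vasquez, Pereira, Leclerc, Obi, Abara, Halvorsen, Farouk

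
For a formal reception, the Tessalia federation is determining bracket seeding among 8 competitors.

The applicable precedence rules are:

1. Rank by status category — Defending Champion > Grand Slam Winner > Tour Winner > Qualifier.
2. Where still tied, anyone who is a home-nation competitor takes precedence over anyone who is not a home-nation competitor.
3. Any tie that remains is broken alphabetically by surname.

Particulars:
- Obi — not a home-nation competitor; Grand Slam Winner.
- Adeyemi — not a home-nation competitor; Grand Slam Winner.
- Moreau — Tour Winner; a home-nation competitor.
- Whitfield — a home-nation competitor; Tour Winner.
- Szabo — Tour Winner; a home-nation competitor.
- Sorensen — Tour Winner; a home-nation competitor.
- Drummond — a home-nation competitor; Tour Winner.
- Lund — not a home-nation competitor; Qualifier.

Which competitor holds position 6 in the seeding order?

Szabo

By status category: Adeyemi and Obi (Grand Slam Winner); then Drummond, Moreau, Sorensen, Szabo and Whitfield (Tour Winner); then Lund (Qualifier).
Adeyemi and Obi are each not a home-nation competitor, so the next rule applies.
Among Adeyemi and Obi, alphabetically by surname: Adeyemi before Obi.
Drummond, Moreau, Sorensen, Szabo and Whitfield are each a home-nation competitor, so the next rule applies.
Among Drummond, Moreau, Sorensen, Szabo and Whitfield, alphabetically by surname: Drummond before Moreau before Sorensen before Szabo before Whitfield.
Order: Adeyemi, Obi, Drummond, Moreau, Sorensen, Szabo, Whitfield, Lund.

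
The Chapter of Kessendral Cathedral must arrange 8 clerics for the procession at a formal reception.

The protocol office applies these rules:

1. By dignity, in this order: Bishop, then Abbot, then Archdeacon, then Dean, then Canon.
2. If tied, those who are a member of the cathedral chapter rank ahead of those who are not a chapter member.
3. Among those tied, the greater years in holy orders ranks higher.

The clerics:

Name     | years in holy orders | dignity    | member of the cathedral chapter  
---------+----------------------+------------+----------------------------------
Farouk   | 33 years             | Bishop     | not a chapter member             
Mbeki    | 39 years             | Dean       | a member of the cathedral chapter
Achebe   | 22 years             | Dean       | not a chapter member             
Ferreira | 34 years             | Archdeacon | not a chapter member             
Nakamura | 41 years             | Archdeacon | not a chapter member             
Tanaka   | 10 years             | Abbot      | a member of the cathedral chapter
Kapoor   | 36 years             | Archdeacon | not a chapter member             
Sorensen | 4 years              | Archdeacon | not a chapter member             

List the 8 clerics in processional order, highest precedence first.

Farouk, Tanaka, Nakamura, Kapoor, Ferreira, Sorensen, Mbeki, Achebe

By dignity: Farouk (Bishop); then Tanaka (Abbot); then Nakamura, Kapoor, Ferreira and Sorensen (Archdeacon); then Mbeki and Achebe (Dean).
Nakamura, Kapoor, Ferreira and Sorensen are each not a chapter member, so the next rule applies.
Among Nakamura, Kapoor, Ferreira and Sorensen, by years in holy orders (higher first): Nakamura (41 years) before Kapoor (36 years) before Ferreira (34 years) before Sorensen (4 years).
Among Mbeki and Achebe, a member of the cathedral chapter before not a chapter member: Mbeki (a member of the cathedral chapter) before Achebe (not a chapter member).
Full order: Farouk, Tanaka, Nakamura, Kapoor, Ferreira, Sorensen, Mbeki, Achebe.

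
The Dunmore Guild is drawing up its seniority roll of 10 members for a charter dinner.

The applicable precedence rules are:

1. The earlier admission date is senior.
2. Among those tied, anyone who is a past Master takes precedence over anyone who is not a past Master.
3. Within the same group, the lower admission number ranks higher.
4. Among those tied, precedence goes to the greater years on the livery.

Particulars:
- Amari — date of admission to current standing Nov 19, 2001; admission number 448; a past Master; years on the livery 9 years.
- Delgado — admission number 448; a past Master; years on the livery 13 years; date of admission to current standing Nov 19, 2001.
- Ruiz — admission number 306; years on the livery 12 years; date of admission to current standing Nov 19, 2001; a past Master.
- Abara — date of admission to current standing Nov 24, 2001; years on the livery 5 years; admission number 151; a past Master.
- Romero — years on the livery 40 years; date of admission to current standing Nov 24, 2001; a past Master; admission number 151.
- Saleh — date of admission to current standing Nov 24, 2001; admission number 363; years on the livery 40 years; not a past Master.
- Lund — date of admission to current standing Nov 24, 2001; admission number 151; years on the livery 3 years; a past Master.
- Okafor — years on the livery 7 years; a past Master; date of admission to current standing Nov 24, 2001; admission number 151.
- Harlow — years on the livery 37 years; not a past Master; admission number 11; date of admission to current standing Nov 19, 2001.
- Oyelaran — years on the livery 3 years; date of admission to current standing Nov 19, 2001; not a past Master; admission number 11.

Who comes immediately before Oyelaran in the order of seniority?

By date of admission to current standing (earlier first): Ruiz, Delgado, Amari, Harlow and Oyelaran (each Nov 19, 2001); then Romero, Okafor, Abara, Lund and Saleh (each Nov 24, 2001).
Among Ruiz, Delgado, Amari, Harlow and Oyelaran, a past Master before not a past Master: Ruiz, Delgado and Amari (a past Master) before Harlow and Oyelaran (not a past Master).
Among Ruiz, Delgado and Amari, by admission number (lower first): Ruiz (306) before Delgado and Amari (448).
Among Delgado and Amari, by years on the livery (higher first): Delgado (13 years) before Amari (9 years).
Harlow and Oyelaran both have admission number 11, so the next rule applies.
Among Harlow and Oyelaran, by years on the livery (higher first): Harlow (37 years) before Oyelaran (3 years).
Among Romero, Okafor, Abara, Lund and Saleh, a past Master before not a past Master: Romero, Okafor, Abara and Lund (a past Master) before Saleh (not a past Master).
Romero, Okafor, Abara and Lund all have admission number 151, so the next rule applies.
Among Romero, Okafor, Abara and Lund, by years on the livery (higher first): Romero (40 years) before Okafor (7 years) before Abara (5 years) before Lund (3 years).
Order: Ruiz, Delgado, Amari, Harlow, Oyelaran, Romero, Okafor, Abara, Lund, Saleh.

Harlow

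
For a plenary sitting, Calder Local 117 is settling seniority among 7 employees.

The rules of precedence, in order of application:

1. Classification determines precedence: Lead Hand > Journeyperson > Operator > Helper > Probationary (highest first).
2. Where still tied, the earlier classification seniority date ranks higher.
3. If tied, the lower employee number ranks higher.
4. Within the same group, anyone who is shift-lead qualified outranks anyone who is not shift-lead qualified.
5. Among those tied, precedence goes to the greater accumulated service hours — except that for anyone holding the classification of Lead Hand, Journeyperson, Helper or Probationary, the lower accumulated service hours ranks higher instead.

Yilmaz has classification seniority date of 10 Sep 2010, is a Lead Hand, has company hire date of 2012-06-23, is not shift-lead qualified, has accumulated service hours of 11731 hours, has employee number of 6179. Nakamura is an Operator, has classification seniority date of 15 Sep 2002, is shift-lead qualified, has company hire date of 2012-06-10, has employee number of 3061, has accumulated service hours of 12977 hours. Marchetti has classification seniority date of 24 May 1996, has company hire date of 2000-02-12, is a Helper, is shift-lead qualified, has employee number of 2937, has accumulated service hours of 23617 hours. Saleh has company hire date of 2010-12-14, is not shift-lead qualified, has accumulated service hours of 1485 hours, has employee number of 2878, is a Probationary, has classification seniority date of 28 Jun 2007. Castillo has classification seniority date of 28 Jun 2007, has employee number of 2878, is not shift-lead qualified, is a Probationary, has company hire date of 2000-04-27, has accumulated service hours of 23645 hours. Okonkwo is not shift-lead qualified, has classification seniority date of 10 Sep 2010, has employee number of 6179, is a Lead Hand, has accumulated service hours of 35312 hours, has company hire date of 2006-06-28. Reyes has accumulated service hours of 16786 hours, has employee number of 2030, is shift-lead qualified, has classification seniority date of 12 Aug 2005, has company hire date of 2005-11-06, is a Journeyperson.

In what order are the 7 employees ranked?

By classification: Yilmaz and Okonkwo (Lead Hand); then Reyes (Journeyperson); then Nakamura (Operator); then Marchetti (Helper); then Saleh and Castillo (Probationary).
Yilmaz and Okonkwo both have classification seniority date 10 Sep 2010, so the next rule applies.
Yilmaz and Okonkwo both have employee number 6179, so the next rule applies.
Yilmaz and Okonkwo are each not shift-lead qualified, so the next rule applies.
Among Yilmaz and Okonkwo, by accumulated service hours (lower first) (reversed rule for this group): Yilmaz (11731 hours) before Okonkwo (35312 hours).
Saleh and Castillo both have classification seniority date 28 Jun 2007, so the next rule applies.
Saleh and Castillo both have employee number 2878, so the next rule applies.
Saleh and Castillo are each not shift-lead qualified, so the next rule applies.
Among Saleh and Castillo, by accumulated service hours (lower first) (reversed rule for this group): Saleh (1485 hours) before Castillo (23645 hours).
Full order: Yilmaz, Okonkwo, Reyes, Nakamura, Marchetti, Saleh, Castillo.

Yilmaz, Okonkwo, Reyes, Nakamura, Marchetti, Saleh, Castillo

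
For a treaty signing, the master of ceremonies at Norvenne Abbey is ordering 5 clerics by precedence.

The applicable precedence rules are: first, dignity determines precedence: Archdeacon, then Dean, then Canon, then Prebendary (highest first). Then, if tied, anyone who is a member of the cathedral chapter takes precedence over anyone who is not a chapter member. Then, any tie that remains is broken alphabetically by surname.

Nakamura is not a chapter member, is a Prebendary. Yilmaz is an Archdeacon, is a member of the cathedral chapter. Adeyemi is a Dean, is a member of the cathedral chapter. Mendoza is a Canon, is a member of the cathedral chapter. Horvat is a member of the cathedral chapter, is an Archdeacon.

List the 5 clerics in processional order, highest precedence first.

Horvat, Yilmaz, Adeyemi, Mendoza, Nakamura

By dignity: Horvat and Yilmaz (Archdeacon); then Adeyemi (Dean); then Mendoza (Canon); then Nakamura (Prebendary).
Horvat and Yilmaz are each a member of the cathedral chapter, so the next rule applies.
Among Horvat and Yilmaz, alphabetically by surname: Horvat before Yilmaz.
Full order: Horvat, Yilmaz, Adeyemi, Mendoza, Nakamura.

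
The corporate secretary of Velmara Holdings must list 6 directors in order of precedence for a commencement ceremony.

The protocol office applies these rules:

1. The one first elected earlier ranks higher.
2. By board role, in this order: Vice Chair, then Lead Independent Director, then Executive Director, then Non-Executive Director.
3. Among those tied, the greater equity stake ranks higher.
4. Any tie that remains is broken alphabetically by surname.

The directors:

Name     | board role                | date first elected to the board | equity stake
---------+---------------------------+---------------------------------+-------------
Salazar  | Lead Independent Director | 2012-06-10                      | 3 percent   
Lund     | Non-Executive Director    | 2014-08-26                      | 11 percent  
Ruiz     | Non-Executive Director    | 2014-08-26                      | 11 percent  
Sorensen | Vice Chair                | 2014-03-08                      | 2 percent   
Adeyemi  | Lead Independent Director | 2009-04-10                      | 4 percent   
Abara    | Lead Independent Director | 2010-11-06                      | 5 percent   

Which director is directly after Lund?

By date first elected to the board (earlier first): Adeyemi (2009-04-10); then Abara (2010-11-06); then Salazar (2012-06-10); then Sorensen (2014-03-08); then Lund and Ruiz (both 2014-08-26).
Lund and Ruiz are each Non-Executive Director, so the next rule applies.
Lund and Ruiz both have equity stake 11 percent, so the next rule applies.
Among Lund and Ruiz, alphabetically by surname: Lund before Ruiz.
Order: Adeyemi, Abara, Salazar, Sorensen, Lund, Ruiz.

Ruiz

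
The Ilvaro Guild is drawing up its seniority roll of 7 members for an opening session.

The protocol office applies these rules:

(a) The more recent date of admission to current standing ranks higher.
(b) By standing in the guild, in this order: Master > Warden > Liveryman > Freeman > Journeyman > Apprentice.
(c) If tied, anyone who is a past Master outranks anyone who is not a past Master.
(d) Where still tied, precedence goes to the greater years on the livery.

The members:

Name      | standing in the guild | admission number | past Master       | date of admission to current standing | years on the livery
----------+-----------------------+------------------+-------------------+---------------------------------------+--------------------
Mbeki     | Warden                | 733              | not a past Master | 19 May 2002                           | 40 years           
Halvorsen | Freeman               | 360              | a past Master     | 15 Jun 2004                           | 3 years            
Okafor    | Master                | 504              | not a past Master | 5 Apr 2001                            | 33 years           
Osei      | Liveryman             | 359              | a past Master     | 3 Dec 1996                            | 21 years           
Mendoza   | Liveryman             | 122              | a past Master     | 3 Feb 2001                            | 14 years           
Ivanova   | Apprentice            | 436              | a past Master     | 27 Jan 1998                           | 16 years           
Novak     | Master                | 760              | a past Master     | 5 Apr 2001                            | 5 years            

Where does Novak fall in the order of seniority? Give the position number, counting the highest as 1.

By date of admission to current standing (later first): Halvorsen (15 Jun 2004); then Mbeki (19 May 2002); then Novak and Okafor (both 5 Apr 2001); then Mendoza (3 Feb 2001); then Ivanova (27 Jan 1998); then Osei (3 Dec 1996).
Novak and Okafor are each Master, so the next rule applies.
Among Novak and Okafor, a past Master before not a past Master: Novak (a past Master) before Okafor (not a past Master).
Order: Halvorsen, Mbeki, Novak, Okafor, Mendoza, Ivanova, Osei. So position 3.

3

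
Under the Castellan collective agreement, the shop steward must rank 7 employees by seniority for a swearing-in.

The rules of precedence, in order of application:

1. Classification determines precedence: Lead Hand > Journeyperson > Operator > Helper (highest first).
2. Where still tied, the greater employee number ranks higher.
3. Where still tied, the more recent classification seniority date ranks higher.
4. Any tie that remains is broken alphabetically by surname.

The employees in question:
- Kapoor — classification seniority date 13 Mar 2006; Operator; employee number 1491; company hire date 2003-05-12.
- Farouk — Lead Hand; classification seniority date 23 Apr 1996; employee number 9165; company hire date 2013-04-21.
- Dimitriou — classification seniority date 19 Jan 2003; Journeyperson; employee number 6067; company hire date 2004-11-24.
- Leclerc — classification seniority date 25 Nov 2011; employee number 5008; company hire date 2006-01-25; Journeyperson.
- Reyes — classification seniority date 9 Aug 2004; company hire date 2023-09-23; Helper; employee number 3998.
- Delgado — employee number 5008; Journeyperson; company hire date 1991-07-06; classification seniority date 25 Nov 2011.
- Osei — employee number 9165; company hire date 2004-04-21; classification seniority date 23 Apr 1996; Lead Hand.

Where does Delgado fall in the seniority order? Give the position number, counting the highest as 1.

By classification: Farouk and Osei (Lead Hand); then Dimitriou, Delgado and Leclerc (Journeyperson); then Kapoor (Operator); then Reyes (Helper).
Farouk and Osei both have employee number 9165, so the next rule applies.
Farouk and Osei both have classification seniority date 23 Apr 1996, so the next rule applies.
Among Farouk and Osei, alphabetically by surname: Farouk before Osei.
Among Dimitriou, Delgado and Leclerc, by employee number (higher first): Dimitriou (6067) before Delgado and Leclerc (5008).
Delgado and Leclerc both have classification seniority date 25 Nov 2011, so the next rule applies.
Among Delgado and Leclerc, alphabetically by surname: Delgado before Leclerc.
Order: Farouk, Osei, Dimitriou, Delgado, Leclerc, Kapoor, Reyes. So position 4.

4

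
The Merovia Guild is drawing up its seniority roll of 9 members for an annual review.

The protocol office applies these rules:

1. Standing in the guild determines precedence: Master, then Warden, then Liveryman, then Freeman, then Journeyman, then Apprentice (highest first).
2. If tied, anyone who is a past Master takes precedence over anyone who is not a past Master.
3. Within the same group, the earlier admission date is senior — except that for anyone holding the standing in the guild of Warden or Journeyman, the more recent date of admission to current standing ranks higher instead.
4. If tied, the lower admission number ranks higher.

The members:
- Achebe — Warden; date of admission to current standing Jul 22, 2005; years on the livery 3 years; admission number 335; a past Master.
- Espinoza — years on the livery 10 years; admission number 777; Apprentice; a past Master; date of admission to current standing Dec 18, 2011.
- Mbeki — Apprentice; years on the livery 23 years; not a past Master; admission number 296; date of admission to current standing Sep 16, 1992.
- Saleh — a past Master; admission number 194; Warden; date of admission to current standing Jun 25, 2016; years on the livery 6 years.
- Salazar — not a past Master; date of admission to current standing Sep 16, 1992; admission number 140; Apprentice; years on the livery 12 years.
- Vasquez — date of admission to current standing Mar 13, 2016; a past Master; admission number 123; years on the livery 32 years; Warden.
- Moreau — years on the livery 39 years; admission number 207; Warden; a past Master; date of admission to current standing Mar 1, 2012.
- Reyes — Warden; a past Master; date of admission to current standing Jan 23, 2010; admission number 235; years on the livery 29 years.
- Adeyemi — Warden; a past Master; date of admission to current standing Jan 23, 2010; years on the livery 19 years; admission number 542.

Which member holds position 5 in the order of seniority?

Adeyemi

By standing in the guild: Saleh, Vasquez, Moreau, Reyes, Adeyemi and Achebe (Warden); then Espinoza, Salazar and Mbeki (Apprentice).
Saleh, Vasquez, Moreau, Reyes, Adeyemi and Achebe are each a past Master, so the next rule applies.
Among Saleh, Vasquez, Moreau, Reyes, Adeyemi and Achebe, by date of admission to current standing (later first) (reversed rule for this group): Saleh (Jun 25, 2016) before Vasquez (Mar 13, 2016) before Moreau (Mar 1, 2012) before Reyes and Adeyemi (Jan 23, 2010) before Achebe (Jul 22, 2005).
Among Reyes and Adeyemi, by admission number (lower first): Reyes (235) before Adeyemi (542).
Among Espinoza, Salazar and Mbeki, a past Master before not a past Master: Espinoza (a past Master) before Salazar and Mbeki (not a past Master).
Salazar and Mbeki both have date of admission to current standing Sep 16, 1992, so the next rule applies.
Among Salazar and Mbeki, by admission number (lower first): Salazar (140) before Mbeki (296).
Order: Saleh, Vasquez, Moreau, Reyes, Adeyemi, Achebe, Espinoza, Salazar, Mbeki.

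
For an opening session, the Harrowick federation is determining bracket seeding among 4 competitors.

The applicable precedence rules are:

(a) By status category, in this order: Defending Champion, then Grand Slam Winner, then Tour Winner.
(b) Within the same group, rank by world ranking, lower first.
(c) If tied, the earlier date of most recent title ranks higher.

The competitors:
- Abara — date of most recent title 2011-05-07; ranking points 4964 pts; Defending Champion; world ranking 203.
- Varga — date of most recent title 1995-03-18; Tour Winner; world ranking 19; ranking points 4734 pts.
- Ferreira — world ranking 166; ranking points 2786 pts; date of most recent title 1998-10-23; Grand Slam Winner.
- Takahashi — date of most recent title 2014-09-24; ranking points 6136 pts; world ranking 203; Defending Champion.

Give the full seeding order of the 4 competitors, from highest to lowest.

Abara, Takahashi, Ferreira, Varga

By status category: Abara and Takahashi (Defending Champion); then Ferreira (Grand Slam Winner); then Varga (Tour Winner).
Abara and Takahashi both have world ranking 203, so the next rule applies.
Among Abara and Takahashi, by date of most recent title (earlier first): Abara (2011-05-07) before Takahashi (2014-09-24).
Full order: Abara, Takahashi, Ferreira, Varga.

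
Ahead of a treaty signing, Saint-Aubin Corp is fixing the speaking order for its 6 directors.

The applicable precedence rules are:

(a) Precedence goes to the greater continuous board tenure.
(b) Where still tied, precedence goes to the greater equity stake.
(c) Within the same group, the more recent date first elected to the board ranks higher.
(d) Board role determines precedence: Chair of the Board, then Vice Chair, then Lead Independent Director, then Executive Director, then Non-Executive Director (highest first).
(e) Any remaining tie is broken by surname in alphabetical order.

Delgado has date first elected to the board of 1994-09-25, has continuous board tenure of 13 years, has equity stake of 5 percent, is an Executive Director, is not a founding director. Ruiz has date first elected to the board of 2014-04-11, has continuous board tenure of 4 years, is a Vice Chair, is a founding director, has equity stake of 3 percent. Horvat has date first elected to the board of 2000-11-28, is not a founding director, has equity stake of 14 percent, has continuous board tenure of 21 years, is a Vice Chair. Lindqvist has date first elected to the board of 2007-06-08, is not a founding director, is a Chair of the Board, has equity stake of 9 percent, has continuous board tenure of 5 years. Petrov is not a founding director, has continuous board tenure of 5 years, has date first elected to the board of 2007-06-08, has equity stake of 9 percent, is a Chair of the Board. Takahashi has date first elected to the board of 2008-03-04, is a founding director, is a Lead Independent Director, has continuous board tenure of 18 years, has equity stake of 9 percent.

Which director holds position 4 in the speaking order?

Lindqvist

By continuous board tenure (higher first): Horvat (21 years); then Takahashi (18 years); then Delgado (13 years); then Lindqvist and Petrov (both 5 years); then Ruiz (4 years).
Lindqvist and Petrov both have equity stake 9 percent, so the next rule applies.
Lindqvist and Petrov both have date first elected to the board 2007-06-08, so the next rule applies.
Lindqvist and Petrov are each Chair of the Board, so the next rule applies.
Among Lindqvist and Petrov, alphabetically by surname: Lindqvist before Petrov.
Order: Horvat, Takahashi, Delgado, Lindqvist, Petrov, Ruiz.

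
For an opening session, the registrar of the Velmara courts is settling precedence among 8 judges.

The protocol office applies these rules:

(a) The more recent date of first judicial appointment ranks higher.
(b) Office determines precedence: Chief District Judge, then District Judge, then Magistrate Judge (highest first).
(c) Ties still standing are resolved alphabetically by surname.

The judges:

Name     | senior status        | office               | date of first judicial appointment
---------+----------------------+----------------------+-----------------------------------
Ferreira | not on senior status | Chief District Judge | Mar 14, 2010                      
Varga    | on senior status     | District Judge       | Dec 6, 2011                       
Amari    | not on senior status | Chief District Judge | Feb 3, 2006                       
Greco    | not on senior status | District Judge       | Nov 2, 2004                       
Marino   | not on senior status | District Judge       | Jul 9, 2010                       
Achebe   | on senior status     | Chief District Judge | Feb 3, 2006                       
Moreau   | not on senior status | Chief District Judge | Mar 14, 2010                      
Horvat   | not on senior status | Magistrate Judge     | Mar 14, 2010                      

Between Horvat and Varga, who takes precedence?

Varga

By date of first judicial appointment (later first): Varga (Dec 6, 2011); then Marino (Jul 9, 2010); then Ferreira, Moreau and Horvat (each Mar 14, 2010); then Achebe and Amari (both Feb 3, 2006); then Greco (Nov 2, 2004).
Among Ferreira, Moreau and Horvat, by office: Ferreira and Moreau (Chief District Judge) before Horvat (Magistrate Judge).
Among Ferreira and Moreau, alphabetically by surname: Ferreira before Moreau.
Achebe and Amari are each Chief District Judge, so the next rule applies.
Among Achebe and Amari, alphabetically by surname: Achebe before Amari.
So Varga takes precedence.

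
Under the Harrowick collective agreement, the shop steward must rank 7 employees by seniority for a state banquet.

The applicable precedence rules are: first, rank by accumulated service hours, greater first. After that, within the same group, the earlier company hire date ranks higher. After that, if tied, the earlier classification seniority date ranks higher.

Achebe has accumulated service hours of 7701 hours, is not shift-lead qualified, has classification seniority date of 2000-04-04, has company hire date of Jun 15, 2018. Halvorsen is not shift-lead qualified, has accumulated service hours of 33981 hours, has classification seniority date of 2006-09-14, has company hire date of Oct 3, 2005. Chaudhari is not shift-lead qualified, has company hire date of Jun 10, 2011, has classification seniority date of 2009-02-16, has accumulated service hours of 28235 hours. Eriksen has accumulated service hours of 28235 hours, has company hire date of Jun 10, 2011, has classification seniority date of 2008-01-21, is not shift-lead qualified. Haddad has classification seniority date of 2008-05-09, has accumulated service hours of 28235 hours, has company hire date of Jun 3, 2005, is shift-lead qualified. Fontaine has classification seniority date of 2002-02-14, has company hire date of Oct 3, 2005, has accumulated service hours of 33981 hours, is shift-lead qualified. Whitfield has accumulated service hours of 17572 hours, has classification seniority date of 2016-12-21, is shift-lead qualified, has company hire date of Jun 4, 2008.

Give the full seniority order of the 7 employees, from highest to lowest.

By accumulated service hours (higher first): Fontaine and Halvorsen (both 33981 hours); then Haddad, Eriksen and Chaudhari (each 28235 hours); then Whitfield (17572 hours); then Achebe (7701 hours).
Fontaine and Halvorsen both have company hire date Oct 3, 2005, so the next rule applies.
Among Fontaine and Halvorsen, by classification seniority date (earlier first): Fontaine (2002-02-14) before Halvorsen (2006-09-14).
Among Haddad, Eriksen and Chaudhari, by company hire date (earlier first): Haddad (Jun 3, 2005) before Eriksen and Chaudhari (Jun 10, 2011).
Among Eriksen and Chaudhari, by classification seniority date (earlier first): Eriksen (2008-01-21) before Chaudhari (2009-02-16).
Full order: Fontaine, Halvorsen, Haddad, Eriksen, Chaudhari, Whitfield, Achebe.

Fontaine, Halvorsen, Haddad, Eriksen, Chaudhari, Whitfield, Achebe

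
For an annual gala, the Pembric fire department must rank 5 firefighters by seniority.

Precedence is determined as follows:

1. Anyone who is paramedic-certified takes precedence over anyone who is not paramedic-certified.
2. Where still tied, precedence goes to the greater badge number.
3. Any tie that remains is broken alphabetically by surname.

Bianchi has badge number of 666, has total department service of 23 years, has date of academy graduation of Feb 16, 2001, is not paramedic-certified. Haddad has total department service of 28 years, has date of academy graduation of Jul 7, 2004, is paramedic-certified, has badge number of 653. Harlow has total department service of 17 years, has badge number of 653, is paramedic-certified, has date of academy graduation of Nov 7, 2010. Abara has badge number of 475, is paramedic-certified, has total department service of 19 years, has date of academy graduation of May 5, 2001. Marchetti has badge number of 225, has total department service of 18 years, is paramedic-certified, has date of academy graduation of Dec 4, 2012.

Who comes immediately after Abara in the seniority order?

By the first rule: Haddad, Harlow, Abara and Marchetti (each paramedic-certified); then Bianchi (not paramedic-certified).
Among Haddad, Harlow, Abara and Marchetti, by badge number (higher first): Haddad and Harlow (653) before Abara (475) before Marchetti (225).
Among Haddad and Harlow, alphabetically by surname: Haddad before Harlow.
Order: Haddad, Harlow, Abara, Marchetti, Bianchi.

Marchetti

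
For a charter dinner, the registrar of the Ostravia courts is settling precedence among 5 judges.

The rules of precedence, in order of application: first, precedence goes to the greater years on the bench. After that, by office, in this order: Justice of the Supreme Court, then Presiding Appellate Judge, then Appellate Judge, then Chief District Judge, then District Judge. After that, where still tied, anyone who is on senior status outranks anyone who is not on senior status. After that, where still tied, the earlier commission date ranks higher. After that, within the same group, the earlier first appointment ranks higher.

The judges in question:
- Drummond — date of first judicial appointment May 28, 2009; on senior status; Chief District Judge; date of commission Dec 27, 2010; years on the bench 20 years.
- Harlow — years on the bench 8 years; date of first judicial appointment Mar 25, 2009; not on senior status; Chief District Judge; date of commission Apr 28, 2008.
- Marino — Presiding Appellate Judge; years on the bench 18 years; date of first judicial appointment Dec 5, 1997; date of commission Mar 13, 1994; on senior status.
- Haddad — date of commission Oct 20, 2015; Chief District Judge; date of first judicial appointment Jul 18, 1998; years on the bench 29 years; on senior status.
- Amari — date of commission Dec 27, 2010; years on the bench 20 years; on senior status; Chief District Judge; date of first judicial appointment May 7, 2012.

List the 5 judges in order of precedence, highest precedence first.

By years on the bench (higher first): Haddad (29 years); then Drummond and Amari (both 20 years); then Marino (18 years); then Harlow (8 years).
Drummond and Amari are each Chief District Judge, so the next rule applies.
Drummond and Amari are each on senior status, so the next rule applies.
Drummond and Amari both have date of commission Dec 27, 2010, so the next rule applies.
Among Drummond and Amari, by date of first judicial appointment (earlier first): Drummond (May 28, 2009) before Amari (May 7, 2012).
Full order: Haddad, Drummond, Amari, Marino, Harlow.

Haddad, Drummond, Amari, Marino, Harlow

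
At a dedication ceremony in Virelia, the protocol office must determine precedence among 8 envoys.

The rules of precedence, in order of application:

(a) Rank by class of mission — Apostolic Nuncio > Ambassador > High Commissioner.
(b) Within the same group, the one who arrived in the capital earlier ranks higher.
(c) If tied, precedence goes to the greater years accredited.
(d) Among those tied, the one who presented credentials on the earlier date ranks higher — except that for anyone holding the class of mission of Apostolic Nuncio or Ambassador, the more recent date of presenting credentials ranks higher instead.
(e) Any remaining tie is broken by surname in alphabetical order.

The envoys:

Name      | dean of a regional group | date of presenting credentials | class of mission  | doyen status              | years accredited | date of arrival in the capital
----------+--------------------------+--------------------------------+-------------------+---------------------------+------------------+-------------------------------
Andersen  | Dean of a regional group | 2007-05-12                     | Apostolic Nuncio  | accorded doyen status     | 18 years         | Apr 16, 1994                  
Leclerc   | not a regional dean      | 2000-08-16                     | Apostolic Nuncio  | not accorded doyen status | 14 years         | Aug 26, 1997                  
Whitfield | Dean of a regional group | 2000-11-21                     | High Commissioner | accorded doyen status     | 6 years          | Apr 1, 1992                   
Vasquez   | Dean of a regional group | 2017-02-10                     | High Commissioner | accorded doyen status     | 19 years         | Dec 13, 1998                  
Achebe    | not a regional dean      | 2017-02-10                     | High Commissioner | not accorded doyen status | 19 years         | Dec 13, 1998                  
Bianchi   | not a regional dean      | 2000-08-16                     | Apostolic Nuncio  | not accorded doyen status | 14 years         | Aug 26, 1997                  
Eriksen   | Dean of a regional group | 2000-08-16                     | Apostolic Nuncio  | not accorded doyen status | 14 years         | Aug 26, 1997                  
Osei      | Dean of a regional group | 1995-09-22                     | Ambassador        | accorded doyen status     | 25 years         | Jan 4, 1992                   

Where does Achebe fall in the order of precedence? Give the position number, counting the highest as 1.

By class of mission: Andersen, Bianchi, Eriksen and Leclerc (Apostolic Nuncio); then Osei (Ambassador); then Whitfield, Achebe and Vasquez (High Commissioner).
Among Andersen, Bianchi, Eriksen and Leclerc, by date of arrival in the capital (earlier first): Andersen (Apr 16, 1994) before Bianchi, Eriksen and Leclerc (Aug 26, 1997).
Bianchi, Eriksen and Leclerc all have years accredited 14 years, so the next rule applies.
Bianchi, Eriksen and Leclerc all have date of presenting credentials 2000-08-16, so the next rule applies.
Among Bianchi, Eriksen and Leclerc, alphabetically by surname: Bianchi before Eriksen before Leclerc.
Among Whitfield, Achebe and Vasquez, by date of arrival in the capital (earlier first): Whitfield (Apr 1, 1992) before Achebe and Vasquez (Dec 13, 1998).
Achebe and Vasquez both have years accredited 19 years, so the next rule applies.
Achebe and Vasquez both have date of presenting credentials 2017-02-10, so the next rule applies.
Among Achebe and Vasquez, alphabetically by surname: Achebe before Vasquez.
Order: Andersen, Bianchi, Eriksen, Leclerc, Osei, Whitfield, Achebe, Vasquez. So position 7.

7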